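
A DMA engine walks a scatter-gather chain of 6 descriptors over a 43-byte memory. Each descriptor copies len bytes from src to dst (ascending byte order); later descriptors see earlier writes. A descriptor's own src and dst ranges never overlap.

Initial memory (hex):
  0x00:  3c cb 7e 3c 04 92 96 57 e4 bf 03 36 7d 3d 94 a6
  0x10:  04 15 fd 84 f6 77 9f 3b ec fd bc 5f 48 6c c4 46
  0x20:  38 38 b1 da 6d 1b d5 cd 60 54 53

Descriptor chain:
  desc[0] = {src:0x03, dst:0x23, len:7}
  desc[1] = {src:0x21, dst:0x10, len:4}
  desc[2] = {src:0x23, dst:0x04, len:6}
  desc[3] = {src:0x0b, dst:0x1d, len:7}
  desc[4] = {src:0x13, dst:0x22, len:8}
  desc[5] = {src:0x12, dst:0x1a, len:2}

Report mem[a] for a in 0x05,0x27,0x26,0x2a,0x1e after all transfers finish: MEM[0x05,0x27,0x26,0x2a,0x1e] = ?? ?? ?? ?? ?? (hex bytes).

MEM[0x05,0x27,0x26,0x2a,0x1e] = 04 ec 3b 53 7d

  after D0: wrote 7B at 0x23 = 3c04929657e4bf
  after D1: wrote 4B at 0x10 = 38b13c04
  after D2: wrote 6B at 0x04 = 3c04929657e4
  after D3: wrote 7B at 0x1d = 367d3d94a638b1
  after D4: wrote 8B at 0x22 = 04f6779f3becfdbc
  after D5: wrote 2B at 0x1a = 3c04
query mem[0x05]=0x04, mem[0x27]=0xec, mem[0x26]=0x3b, mem[0x2a]=0x53, mem[0x1e]=0x7d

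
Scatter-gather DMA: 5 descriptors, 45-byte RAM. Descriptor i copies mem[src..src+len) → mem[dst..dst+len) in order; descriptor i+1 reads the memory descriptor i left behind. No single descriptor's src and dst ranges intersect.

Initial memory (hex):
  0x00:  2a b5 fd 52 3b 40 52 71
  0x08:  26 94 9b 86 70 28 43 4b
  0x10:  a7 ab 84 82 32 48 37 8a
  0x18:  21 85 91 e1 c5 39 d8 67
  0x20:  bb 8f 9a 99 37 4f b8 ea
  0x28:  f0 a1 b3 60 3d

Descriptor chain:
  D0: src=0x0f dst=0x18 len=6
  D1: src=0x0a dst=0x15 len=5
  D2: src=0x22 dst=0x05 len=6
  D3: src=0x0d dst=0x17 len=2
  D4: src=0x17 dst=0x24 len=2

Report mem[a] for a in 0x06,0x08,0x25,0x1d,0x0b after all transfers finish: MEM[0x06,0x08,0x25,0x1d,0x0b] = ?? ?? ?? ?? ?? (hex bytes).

  after D0: wrote 6B at 0x18 = 4ba7ab848232
  after D1: wrote 5B at 0x15 = 9b86702843
  after D2: wrote 6B at 0x05 = 9a99374fb8ea
  after D3: wrote 2B at 0x17 = 2843
  after D4: wrote 2B at 0x24 = 2843
query mem[0x06]=0x99, mem[0x08]=0x4f, mem[0x25]=0x43, mem[0x1d]=0x32, mem[0x0b]=0x86

MEM[0x06,0x08,0x25,0x1d,0x0b] = 99 4f 43 32 86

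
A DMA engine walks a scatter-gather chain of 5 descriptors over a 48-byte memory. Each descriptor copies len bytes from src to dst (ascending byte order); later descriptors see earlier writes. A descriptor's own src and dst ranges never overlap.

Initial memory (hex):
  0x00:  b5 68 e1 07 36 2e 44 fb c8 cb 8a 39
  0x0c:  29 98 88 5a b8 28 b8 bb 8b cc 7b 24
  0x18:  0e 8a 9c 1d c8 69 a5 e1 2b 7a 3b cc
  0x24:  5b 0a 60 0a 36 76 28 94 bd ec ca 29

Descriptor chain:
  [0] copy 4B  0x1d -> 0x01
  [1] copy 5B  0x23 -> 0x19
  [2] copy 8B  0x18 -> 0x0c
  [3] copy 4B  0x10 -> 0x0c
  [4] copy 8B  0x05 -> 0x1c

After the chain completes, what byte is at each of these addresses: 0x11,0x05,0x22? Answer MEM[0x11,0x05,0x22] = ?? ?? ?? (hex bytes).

[0] 0x1d->0x01 len=4 : 69 a5 e1 2b
[1] 0x23->0x19 len=5 : cc 5b 0a 60 0a
[2] 0x18->0x0c len=8 : 0e cc 5b 0a 60 0a a5 e1
[3] 0x10->0x0c len=4 : 60 0a a5 e1
[4] 0x05->0x1c len=8 : 2e 44 fb c8 cb 8a 39 60
query mem[0x11]=0x0a, mem[0x05]=0x2e, mem[0x22]=0x39

MEM[0x11,0x05,0x22] = 0a 2e 39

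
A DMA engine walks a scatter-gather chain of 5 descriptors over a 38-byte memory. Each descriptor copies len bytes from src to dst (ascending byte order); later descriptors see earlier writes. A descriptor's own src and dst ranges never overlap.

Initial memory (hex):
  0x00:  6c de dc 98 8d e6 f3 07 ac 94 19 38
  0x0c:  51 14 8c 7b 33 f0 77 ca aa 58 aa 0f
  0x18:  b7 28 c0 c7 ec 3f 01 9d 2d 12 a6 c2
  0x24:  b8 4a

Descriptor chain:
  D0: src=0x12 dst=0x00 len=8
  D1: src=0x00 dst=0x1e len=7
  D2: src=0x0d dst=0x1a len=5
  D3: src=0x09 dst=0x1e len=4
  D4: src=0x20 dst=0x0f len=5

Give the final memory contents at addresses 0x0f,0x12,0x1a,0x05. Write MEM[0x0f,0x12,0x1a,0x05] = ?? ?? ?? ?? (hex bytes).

MEM[0x0f,0x12,0x1a,0x05] = 38 0f 14 0f

#0 dst[0x00+8] := {0x77,0xca,0xaa,0x58,0xaa,0x0f,0xb7,0x28}
#1 dst[0x1e+7] := {0x77,0xca,0xaa,0x58,0xaa,0x0f,0xb7}
#2 dst[0x1a+5] := {0x14,0x8c,0x7b,0x33,0xf0}
#3 dst[0x1e+4] := {0x94,0x19,0x38,0x51}
#4 dst[0x0f+5] := {0x38,0x51,0xaa,0x0f,0xb7}
query mem[0x0f]=0x38, mem[0x12]=0x0f, mem[0x1a]=0x14, mem[0x05]=0x0f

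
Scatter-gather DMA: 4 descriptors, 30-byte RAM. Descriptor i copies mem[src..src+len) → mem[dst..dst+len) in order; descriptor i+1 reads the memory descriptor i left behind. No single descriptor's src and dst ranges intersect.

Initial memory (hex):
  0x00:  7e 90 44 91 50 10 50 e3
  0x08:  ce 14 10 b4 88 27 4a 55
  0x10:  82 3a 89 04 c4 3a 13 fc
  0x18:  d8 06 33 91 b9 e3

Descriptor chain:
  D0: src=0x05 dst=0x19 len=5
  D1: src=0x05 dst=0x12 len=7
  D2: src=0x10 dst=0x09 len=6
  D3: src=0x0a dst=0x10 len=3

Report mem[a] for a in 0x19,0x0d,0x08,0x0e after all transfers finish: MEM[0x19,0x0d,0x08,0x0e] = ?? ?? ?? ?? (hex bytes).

MEM[0x19,0x0d,0x08,0x0e] = 10 e3 ce ce

#0 dst[0x19+5] := {0x10,0x50,0xe3,0xce,0x14}
#1 dst[0x12+7] := {0x10,0x50,0xe3,0xce,0x14,0x10,0xb4}
#2 dst[0x09+6] := {0x82,0x3a,0x10,0x50,0xe3,0xce}
#3 dst[0x10+3] := {0x3a,0x10,0x50}
query mem[0x19]=0x10, mem[0x0d]=0xe3, mem[0x08]=0xce, mem[0x0e]=0xce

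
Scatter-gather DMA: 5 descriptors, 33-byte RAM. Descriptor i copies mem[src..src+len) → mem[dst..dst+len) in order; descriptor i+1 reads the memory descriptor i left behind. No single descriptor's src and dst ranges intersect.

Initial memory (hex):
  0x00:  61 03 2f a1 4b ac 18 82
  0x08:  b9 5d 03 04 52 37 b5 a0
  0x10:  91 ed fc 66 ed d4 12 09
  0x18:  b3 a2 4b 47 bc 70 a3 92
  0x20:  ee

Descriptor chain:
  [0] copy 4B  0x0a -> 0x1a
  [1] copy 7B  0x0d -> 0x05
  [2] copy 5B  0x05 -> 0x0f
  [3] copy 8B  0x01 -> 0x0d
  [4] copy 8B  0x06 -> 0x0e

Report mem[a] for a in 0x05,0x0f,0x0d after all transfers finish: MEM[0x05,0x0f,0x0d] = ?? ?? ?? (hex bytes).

#0 dst[0x1a+4] := {0x03,0x04,0x52,0x37}
#1 dst[0x05+7] := {0x37,0xb5,0xa0,0x91,0xed,0xfc,0x66}
#2 dst[0x0f+5] := {0x37,0xb5,0xa0,0x91,0xed}
#3 dst[0x0d+8] := {0x03,0x2f,0xa1,0x4b,0x37,0xb5,0xa0,0x91}
#4 dst[0x0e+8] := {0xb5,0xa0,0x91,0xed,0xfc,0x66,0x52,0x03}
query mem[0x05]=0x37, mem[0x0f]=0xa0, mem[0x0d]=0x03

MEM[0x05,0x0f,0x0d] = 37 a0 03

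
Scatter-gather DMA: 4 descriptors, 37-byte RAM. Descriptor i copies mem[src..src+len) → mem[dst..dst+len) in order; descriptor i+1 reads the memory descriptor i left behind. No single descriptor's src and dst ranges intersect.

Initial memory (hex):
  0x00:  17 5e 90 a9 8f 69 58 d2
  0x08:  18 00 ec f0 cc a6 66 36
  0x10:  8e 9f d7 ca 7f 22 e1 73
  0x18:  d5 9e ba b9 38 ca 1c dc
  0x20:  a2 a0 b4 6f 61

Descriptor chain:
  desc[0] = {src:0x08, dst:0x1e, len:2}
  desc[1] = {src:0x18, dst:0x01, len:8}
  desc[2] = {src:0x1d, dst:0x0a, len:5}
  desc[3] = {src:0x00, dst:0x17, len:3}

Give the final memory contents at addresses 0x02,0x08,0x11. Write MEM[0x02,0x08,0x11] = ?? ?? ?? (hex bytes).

D0: mem[0x1e..0x1f] <- [18 00]
D1: mem[0x01..0x08] <- [d5 9e ba b9 38 ca 18 00]
D2: mem[0x0a..0x0e] <- [ca 18 00 a2 a0]
D3: mem[0x17..0x19] <- [17 d5 9e]
query mem[0x02]=0x9e, mem[0x08]=0x00, mem[0x11]=0x9f

MEM[0x02,0x08,0x11] = 9e 00 9f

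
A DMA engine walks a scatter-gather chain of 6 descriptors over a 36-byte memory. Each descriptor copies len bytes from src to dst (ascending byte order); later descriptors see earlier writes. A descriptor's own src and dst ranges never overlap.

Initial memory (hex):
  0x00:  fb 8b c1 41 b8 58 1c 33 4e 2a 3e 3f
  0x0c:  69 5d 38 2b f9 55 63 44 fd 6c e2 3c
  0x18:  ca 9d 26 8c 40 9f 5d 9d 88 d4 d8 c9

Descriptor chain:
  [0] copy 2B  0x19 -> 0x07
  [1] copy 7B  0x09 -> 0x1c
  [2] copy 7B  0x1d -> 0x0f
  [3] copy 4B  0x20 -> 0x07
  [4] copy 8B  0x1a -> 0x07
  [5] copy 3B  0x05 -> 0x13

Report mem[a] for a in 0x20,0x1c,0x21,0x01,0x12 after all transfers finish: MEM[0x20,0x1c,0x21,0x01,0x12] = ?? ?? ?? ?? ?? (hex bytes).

MEM[0x20,0x1c,0x21,0x01,0x12] = 5d 2a 38 8b 5d

#0 dst[0x07+2] := {0x9d,0x26}
#1 dst[0x1c+7] := {0x2a,0x3e,0x3f,0x69,0x5d,0x38,0x2b}
#2 dst[0x0f+7] := {0x3e,0x3f,0x69,0x5d,0x38,0x2b,0xc9}
#3 dst[0x07+4] := {0x5d,0x38,0x2b,0xc9}
#4 dst[0x07+8] := {0x26,0x8c,0x2a,0x3e,0x3f,0x69,0x5d,0x38}
#5 dst[0x13+3] := {0x58,0x1c,0x26}
query mem[0x20]=0x5d, mem[0x1c]=0x2a, mem[0x21]=0x38, mem[0x01]=0x8b, mem[0x12]=0x5d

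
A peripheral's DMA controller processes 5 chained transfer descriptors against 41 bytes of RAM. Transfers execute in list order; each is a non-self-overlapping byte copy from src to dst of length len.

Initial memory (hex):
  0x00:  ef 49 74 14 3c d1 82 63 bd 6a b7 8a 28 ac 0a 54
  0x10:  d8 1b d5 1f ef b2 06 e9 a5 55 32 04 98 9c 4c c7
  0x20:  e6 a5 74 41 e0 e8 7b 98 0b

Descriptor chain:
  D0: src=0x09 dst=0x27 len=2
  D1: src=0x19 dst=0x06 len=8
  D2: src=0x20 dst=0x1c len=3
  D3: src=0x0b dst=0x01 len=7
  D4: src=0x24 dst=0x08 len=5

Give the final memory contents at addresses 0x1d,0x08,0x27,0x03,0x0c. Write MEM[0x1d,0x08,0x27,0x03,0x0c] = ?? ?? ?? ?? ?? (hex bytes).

MEM[0x1d,0x08,0x27,0x03,0x0c] = a5 e0 6a e6 b7

  after D0: wrote 2B at 0x27 = 6ab7
  after D1: wrote 8B at 0x06 = 553204989c4cc7e6
  after D2: wrote 3B at 0x1c = e6a574
  after D3: wrote 7B at 0x01 = 4cc7e60a54d81b
  after D4: wrote 5B at 0x08 = e0e87b6ab7
query mem[0x1d]=0xa5, mem[0x08]=0xe0, mem[0x27]=0x6a, mem[0x03]=0xe6, mem[0x0c]=0xb7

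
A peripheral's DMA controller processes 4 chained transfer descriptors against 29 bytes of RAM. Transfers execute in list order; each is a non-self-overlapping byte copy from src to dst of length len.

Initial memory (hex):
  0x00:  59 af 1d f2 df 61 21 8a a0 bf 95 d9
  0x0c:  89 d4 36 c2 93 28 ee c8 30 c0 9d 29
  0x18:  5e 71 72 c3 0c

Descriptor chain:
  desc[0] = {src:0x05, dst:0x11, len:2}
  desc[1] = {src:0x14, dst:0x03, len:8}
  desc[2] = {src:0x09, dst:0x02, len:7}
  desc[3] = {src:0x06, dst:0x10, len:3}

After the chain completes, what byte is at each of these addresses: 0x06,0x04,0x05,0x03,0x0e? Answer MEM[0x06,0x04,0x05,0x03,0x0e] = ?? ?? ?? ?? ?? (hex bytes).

MEM[0x06,0x04,0x05,0x03,0x0e] = d4 d9 89 c3 36

#0 dst[0x11+2] := {0x61,0x21}
#1 dst[0x03+8] := {0x30,0xc0,0x9d,0x29,0x5e,0x71,0x72,0xc3}
#2 dst[0x02+7] := {0x72,0xc3,0xd9,0x89,0xd4,0x36,0xc2}
#3 dst[0x10+3] := {0xd4,0x36,0xc2}
query mem[0x06]=0xd4, mem[0x04]=0xd9, mem[0x05]=0x89, mem[0x03]=0xc3, mem[0x0e]=0x36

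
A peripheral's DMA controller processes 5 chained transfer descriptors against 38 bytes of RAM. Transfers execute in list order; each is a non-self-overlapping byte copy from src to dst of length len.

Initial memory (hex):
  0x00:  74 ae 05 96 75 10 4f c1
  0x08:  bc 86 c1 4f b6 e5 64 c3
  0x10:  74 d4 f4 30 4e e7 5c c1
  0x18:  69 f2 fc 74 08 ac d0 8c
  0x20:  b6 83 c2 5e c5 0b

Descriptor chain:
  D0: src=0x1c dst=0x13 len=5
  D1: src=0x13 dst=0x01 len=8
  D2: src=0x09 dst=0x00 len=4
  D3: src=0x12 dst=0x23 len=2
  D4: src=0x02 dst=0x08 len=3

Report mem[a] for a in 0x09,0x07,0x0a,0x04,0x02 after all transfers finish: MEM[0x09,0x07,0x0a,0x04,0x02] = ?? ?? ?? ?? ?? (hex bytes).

MEM[0x09,0x07,0x0a,0x04,0x02] = b6 f2 8c 8c 4f

[0] 0x1c->0x13 len=5 : 08 ac d0 8c b6
[1] 0x13->0x01 len=8 : 08 ac d0 8c b6 69 f2 fc
[2] 0x09->0x00 len=4 : 86 c1 4f b6
[3] 0x12->0x23 len=2 : f4 08
[4] 0x02->0x08 len=3 : 4f b6 8c
query mem[0x09]=0xb6, mem[0x07]=0xf2, mem[0x0a]=0x8c, mem[0x04]=0x8c, mem[0x02]=0x4f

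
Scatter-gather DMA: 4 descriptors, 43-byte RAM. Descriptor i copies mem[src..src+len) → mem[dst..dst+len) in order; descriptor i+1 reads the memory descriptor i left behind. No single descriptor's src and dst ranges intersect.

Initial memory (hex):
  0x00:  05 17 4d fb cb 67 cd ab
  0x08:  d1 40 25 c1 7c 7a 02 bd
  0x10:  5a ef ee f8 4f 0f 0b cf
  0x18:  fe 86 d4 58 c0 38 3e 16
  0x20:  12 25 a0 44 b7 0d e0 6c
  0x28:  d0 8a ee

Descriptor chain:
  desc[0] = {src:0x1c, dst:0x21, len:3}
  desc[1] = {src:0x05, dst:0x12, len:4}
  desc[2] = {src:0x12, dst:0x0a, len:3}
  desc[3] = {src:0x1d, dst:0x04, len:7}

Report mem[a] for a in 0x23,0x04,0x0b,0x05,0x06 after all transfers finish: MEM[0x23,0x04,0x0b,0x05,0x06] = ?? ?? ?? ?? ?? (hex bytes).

[0] 0x1c->0x21 len=3 : c0 38 3e
[1] 0x05->0x12 len=4 : 67 cd ab d1
[2] 0x12->0x0a len=3 : 67 cd ab
[3] 0x1d->0x04 len=7 : 38 3e 16 12 c0 38 3e
query mem[0x23]=0x3e, mem[0x04]=0x38, mem[0x0b]=0xcd, mem[0x05]=0x3e, mem[0x06]=0x16

MEM[0x23,0x04,0x0b,0x05,0x06] = 3e 38 cd 3e 16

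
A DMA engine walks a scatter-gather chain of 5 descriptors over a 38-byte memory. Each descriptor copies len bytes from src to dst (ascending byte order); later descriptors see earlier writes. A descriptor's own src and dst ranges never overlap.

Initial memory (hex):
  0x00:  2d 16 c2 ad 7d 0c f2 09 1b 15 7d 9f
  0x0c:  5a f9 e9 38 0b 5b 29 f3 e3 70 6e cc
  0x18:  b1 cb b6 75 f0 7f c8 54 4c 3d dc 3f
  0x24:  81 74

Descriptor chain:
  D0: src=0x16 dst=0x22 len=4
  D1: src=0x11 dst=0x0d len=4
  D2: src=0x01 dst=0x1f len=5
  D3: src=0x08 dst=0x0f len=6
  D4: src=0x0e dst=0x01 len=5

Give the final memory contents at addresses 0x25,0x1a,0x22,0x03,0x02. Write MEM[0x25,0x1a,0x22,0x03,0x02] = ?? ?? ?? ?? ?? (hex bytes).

MEM[0x25,0x1a,0x22,0x03,0x02] = cb b6 7d 15 1b

D0: mem[0x22..0x25] <- [6e cc b1 cb]
D1: mem[0x0d..0x10] <- [5b 29 f3 e3]
D2: mem[0x1f..0x23] <- [16 c2 ad 7d 0c]
D3: mem[0x0f..0x14] <- [1b 15 7d 9f 5a 5b]
D4: mem[0x01..0x05] <- [29 1b 15 7d 9f]
query mem[0x25]=0xcb, mem[0x1a]=0xb6, mem[0x22]=0x7d, mem[0x03]=0x15, mem[0x02]=0x1b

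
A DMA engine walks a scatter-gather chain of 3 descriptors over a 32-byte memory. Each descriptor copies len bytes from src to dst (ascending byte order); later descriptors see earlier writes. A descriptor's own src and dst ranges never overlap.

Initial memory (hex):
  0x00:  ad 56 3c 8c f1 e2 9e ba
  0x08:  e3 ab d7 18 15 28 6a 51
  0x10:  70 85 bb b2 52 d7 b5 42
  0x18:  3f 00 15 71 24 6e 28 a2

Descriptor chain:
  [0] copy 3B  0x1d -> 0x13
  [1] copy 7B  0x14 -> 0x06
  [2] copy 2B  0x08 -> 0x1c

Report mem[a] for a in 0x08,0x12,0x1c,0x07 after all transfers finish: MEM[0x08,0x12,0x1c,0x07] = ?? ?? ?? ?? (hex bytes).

MEM[0x08,0x12,0x1c,0x07] = b5 bb b5 a2

[0] 0x1d->0x13 len=3 : 6e 28 a2
[1] 0x14->0x06 len=7 : 28 a2 b5 42 3f 00 15
[2] 0x08->0x1c len=2 : b5 42
query mem[0x08]=0xb5, mem[0x12]=0xbb, mem[0x1c]=0xb5, mem[0x07]=0xa2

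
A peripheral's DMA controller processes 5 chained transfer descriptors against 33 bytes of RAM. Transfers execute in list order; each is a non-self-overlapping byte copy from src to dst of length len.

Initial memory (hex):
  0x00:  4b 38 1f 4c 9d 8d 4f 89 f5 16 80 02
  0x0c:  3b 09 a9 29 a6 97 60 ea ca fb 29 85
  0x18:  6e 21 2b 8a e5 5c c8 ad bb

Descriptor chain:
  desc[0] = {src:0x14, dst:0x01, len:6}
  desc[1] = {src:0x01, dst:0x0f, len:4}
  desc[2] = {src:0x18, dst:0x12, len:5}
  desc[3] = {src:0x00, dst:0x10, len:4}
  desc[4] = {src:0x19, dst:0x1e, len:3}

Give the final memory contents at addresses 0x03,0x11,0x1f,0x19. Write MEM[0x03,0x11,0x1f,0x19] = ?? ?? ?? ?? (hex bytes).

[0] 0x14->0x01 len=6 : ca fb 29 85 6e 21
[1] 0x01->0x0f len=4 : ca fb 29 85
[2] 0x18->0x12 len=5 : 6e 21 2b 8a e5
[3] 0x00->0x10 len=4 : 4b ca fb 29
[4] 0x19->0x1e len=3 : 21 2b 8a
query mem[0x03]=0x29, mem[0x11]=0xca, mem[0x1f]=0x2b, mem[0x19]=0x21

MEM[0x03,0x11,0x1f,0x19] = 29 ca 2b 21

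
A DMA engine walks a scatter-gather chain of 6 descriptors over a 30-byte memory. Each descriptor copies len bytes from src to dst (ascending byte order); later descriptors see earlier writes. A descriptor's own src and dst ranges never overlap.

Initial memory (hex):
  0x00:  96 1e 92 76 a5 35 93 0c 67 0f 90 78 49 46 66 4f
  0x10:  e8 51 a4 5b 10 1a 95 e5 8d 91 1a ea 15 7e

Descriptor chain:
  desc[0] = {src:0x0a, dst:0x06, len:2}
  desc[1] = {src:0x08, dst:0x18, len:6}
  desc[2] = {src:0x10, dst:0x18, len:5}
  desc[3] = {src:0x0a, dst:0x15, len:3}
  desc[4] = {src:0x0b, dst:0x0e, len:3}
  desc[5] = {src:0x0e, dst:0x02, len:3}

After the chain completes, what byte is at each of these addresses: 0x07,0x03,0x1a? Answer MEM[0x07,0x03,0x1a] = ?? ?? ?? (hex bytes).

MEM[0x07,0x03,0x1a] = 78 49 a4

  after D0: wrote 2B at 0x06 = 9078
  after D1: wrote 6B at 0x18 = 670f90784946
  after D2: wrote 5B at 0x18 = e851a45b10
  after D3: wrote 3B at 0x15 = 907849
  after D4: wrote 3B at 0x0e = 784946
  after D5: wrote 3B at 0x02 = 784946
query mem[0x07]=0x78, mem[0x03]=0x49, mem[0x1a]=0xa4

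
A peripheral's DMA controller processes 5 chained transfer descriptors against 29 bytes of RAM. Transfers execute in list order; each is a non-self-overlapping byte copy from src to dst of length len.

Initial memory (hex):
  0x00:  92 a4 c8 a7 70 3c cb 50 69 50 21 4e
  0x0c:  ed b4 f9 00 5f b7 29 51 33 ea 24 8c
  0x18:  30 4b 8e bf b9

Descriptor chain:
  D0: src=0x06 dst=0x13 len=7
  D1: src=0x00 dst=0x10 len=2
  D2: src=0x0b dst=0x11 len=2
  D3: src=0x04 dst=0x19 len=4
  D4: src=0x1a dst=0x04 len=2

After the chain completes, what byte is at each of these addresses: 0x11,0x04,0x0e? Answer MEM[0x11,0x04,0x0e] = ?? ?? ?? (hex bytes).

  after D0: wrote 7B at 0x13 = cb506950214eed
  after D1: wrote 2B at 0x10 = 92a4
  after D2: wrote 2B at 0x11 = 4eed
  after D3: wrote 4B at 0x19 = 703ccb50
  after D4: wrote 2B at 0x04 = 3ccb
query mem[0x11]=0x4e, mem[0x04]=0x3c, mem[0x0e]=0xf9

MEM[0x11,0x04,0x0e] = 4e 3c f9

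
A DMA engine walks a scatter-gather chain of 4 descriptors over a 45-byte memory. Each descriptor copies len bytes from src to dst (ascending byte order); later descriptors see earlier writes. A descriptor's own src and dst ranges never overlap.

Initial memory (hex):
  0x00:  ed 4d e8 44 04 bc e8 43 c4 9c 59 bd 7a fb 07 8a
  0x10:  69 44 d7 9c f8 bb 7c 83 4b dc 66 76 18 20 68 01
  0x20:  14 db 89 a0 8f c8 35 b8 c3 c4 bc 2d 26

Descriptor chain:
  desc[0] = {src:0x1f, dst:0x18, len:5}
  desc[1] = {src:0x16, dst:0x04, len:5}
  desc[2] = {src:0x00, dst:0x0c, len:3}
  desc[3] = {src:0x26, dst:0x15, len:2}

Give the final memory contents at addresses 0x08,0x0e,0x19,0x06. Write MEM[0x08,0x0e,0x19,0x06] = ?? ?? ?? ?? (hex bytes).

  after D0: wrote 5B at 0x18 = 0114db89a0
  after D1: wrote 5B at 0x04 = 7c830114db
  after D2: wrote 3B at 0x0c = ed4de8
  after D3: wrote 2B at 0x15 = 35b8
query mem[0x08]=0xdb, mem[0x0e]=0xe8, mem[0x19]=0x14, mem[0x06]=0x01

MEM[0x08,0x0e,0x19,0x06] = db e8 14 01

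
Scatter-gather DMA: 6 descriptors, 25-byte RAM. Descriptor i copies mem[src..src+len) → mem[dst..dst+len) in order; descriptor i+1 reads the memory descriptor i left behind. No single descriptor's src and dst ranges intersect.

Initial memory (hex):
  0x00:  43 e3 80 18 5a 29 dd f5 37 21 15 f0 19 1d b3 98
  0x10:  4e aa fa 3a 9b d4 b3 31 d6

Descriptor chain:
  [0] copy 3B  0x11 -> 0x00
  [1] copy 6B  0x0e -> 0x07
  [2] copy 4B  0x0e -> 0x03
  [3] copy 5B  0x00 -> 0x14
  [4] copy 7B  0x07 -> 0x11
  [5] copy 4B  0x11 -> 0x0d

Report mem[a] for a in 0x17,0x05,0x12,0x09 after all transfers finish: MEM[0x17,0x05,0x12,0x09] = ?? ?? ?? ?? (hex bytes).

[0] 0x11->0x00 len=3 : aa fa 3a
[1] 0x0e->0x07 len=6 : b3 98 4e aa fa 3a
[2] 0x0e->0x03 len=4 : b3 98 4e aa
[3] 0x00->0x14 len=5 : aa fa 3a b3 98
[4] 0x07->0x11 len=7 : b3 98 4e aa fa 3a 1d
[5] 0x11->0x0d len=4 : b3 98 4e aa
query mem[0x17]=0x1d, mem[0x05]=0x4e, mem[0x12]=0x98, mem[0x09]=0x4e

MEM[0x17,0x05,0x12,0x09] = 1d 4e 98 4e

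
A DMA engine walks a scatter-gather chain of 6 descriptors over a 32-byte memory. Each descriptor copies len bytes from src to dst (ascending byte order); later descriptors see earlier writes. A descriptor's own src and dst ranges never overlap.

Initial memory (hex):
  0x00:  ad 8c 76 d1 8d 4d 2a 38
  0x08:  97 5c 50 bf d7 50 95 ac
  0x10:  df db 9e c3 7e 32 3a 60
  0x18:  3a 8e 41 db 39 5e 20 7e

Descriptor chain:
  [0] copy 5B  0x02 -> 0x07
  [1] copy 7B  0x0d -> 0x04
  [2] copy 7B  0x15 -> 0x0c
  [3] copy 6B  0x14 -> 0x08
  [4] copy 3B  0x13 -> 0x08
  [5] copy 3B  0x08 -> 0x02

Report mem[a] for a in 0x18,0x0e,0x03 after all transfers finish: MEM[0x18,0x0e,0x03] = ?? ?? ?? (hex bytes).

MEM[0x18,0x0e,0x03] = 3a 60 7e

[0] 0x02->0x07 len=5 : 76 d1 8d 4d 2a
[1] 0x0d->0x04 len=7 : 50 95 ac df db 9e c3
[2] 0x15->0x0c len=7 : 32 3a 60 3a 8e 41 db
[3] 0x14->0x08 len=6 : 7e 32 3a 60 3a 8e
[4] 0x13->0x08 len=3 : c3 7e 32
[5] 0x08->0x02 len=3 : c3 7e 32
query mem[0x18]=0x3a, mem[0x0e]=0x60, mem[0x03]=0x7e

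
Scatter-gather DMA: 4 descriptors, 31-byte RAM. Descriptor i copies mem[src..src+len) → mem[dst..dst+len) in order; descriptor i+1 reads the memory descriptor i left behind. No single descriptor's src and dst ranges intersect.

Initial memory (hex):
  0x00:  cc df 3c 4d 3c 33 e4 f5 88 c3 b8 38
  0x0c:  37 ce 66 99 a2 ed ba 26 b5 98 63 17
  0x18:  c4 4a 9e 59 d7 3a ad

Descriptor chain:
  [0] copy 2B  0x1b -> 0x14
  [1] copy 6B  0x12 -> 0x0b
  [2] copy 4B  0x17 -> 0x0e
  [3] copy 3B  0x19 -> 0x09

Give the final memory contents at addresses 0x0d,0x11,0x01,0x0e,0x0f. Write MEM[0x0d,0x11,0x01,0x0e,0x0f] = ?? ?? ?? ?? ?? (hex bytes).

MEM[0x0d,0x11,0x01,0x0e,0x0f] = 59 9e df 17 c4

  after D0: wrote 2B at 0x14 = 59d7
  after D1: wrote 6B at 0x0b = ba2659d76317
  after D2: wrote 4B at 0x0e = 17c44a9e
  after D3: wrote 3B at 0x09 = 4a9e59
query mem[0x0d]=0x59, mem[0x11]=0x9e, mem[0x01]=0xdf, mem[0x0e]=0x17, mem[0x0f]=0xc4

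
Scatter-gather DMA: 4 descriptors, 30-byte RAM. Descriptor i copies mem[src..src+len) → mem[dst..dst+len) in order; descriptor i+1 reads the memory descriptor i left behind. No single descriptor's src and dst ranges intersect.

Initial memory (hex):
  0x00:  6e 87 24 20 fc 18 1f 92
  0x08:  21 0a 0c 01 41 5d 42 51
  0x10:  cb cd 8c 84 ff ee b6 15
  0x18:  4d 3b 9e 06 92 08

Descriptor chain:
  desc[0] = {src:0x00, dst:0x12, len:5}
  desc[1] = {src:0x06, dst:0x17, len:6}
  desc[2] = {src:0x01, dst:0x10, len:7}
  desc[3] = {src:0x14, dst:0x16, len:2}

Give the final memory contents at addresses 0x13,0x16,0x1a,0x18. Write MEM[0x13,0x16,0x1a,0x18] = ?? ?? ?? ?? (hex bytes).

MEM[0x13,0x16,0x1a,0x18] = fc 18 0a 92

[0] 0x00->0x12 len=5 : 6e 87 24 20 fc
[1] 0x06->0x17 len=6 : 1f 92 21 0a 0c 01
[2] 0x01->0x10 len=7 : 87 24 20 fc 18 1f 92
[3] 0x14->0x16 len=2 : 18 1f
query mem[0x13]=0xfc, mem[0x16]=0x18, mem[0x1a]=0x0a, mem[0x18]=0x92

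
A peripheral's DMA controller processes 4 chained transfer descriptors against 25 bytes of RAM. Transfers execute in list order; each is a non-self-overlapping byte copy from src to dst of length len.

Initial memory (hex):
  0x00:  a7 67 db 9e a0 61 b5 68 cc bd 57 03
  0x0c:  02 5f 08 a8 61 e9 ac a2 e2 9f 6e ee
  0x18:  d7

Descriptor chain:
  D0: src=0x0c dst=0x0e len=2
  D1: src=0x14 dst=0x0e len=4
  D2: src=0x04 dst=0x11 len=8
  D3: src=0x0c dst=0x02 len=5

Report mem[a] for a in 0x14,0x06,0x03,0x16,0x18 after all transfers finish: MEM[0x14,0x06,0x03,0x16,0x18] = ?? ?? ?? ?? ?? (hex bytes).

[0] 0x0c->0x0e len=2 : 02 5f
[1] 0x14->0x0e len=4 : e2 9f 6e ee
[2] 0x04->0x11 len=8 : a0 61 b5 68 cc bd 57 03
[3] 0x0c->0x02 len=5 : 02 5f e2 9f 6e
query mem[0x14]=0x68, mem[0x06]=0x6e, mem[0x03]=0x5f, mem[0x16]=0xbd, mem[0x18]=0x03

MEM[0x14,0x06,0x03,0x16,0x18] = 68 6e 5f bd 03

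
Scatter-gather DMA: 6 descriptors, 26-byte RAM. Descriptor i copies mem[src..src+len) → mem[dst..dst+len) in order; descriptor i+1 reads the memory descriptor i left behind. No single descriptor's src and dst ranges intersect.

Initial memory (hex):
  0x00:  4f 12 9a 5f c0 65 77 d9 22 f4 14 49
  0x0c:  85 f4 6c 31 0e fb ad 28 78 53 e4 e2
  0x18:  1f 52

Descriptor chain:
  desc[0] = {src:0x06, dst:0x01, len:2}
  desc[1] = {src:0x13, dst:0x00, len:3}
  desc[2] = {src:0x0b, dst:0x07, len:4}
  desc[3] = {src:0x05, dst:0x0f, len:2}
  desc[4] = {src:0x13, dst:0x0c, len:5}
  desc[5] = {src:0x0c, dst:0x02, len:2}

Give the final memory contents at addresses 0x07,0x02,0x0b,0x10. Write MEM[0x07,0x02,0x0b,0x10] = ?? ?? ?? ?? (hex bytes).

MEM[0x07,0x02,0x0b,0x10] = 49 28 49 e2

D0: mem[0x01..0x02] <- [77 d9]
D1: mem[0x00..0x02] <- [28 78 53]
D2: mem[0x07..0x0a] <- [49 85 f4 6c]
D3: mem[0x0f..0x10] <- [65 77]
D4: mem[0x0c..0x10] <- [28 78 53 e4 e2]
D5: mem[0x02..0x03] <- [28 78]
query mem[0x07]=0x49, mem[0x02]=0x28, mem[0x0b]=0x49, mem[0x10]=0xe2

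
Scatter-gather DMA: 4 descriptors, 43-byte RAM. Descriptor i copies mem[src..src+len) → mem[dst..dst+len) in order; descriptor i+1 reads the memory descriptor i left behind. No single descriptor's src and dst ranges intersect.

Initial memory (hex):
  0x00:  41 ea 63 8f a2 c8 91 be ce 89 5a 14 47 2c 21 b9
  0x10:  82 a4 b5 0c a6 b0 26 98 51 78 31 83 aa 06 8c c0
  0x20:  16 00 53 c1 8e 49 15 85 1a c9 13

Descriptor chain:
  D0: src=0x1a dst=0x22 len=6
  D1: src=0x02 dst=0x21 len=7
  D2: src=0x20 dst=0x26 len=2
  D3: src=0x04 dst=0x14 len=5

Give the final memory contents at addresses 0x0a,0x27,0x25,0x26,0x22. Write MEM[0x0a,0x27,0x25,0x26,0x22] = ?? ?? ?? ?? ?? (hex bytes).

MEM[0x0a,0x27,0x25,0x26,0x22] = 5a 63 91 16 8f

#0 dst[0x22+6] := {0x31,0x83,0xaa,0x06,0x8c,0xc0}
#1 dst[0x21+7] := {0x63,0x8f,0xa2,0xc8,0x91,0xbe,0xce}
#2 dst[0x26+2] := {0x16,0x63}
#3 dst[0x14+5] := {0xa2,0xc8,0x91,0xbe,0xce}
query mem[0x0a]=0x5a, mem[0x27]=0x63, mem[0x25]=0x91, mem[0x26]=0x16, mem[0x22]=0x8f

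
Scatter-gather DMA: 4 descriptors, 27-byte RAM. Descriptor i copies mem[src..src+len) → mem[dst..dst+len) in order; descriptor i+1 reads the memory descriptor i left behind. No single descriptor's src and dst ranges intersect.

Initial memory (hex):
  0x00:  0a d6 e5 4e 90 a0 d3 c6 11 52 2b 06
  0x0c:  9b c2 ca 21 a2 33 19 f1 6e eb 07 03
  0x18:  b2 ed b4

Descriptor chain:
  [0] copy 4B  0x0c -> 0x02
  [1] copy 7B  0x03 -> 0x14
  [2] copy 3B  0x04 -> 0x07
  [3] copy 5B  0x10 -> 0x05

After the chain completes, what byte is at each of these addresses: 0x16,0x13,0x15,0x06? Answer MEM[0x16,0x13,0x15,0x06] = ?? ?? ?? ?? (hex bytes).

MEM[0x16,0x13,0x15,0x06] = 21 f1 ca 33

#0 dst[0x02+4] := {0x9b,0xc2,0xca,0x21}
#1 dst[0x14+7] := {0xc2,0xca,0x21,0xd3,0xc6,0x11,0x52}
#2 dst[0x07+3] := {0xca,0x21,0xd3}
#3 dst[0x05+5] := {0xa2,0x33,0x19,0xf1,0xc2}
query mem[0x16]=0x21, mem[0x13]=0xf1, mem[0x15]=0xca, mem[0x06]=0x33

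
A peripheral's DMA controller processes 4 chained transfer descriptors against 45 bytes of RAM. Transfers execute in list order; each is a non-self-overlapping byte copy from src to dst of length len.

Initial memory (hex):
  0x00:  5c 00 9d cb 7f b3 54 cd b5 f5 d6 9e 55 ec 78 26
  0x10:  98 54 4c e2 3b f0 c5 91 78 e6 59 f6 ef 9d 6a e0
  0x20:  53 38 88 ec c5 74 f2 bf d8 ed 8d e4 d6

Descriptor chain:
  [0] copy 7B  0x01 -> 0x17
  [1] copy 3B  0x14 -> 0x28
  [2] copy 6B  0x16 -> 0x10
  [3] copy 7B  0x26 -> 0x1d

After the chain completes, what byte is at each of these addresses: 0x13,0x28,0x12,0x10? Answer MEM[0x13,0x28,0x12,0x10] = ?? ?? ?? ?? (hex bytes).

MEM[0x13,0x28,0x12,0x10] = cb 3b 9d c5

[0] 0x01->0x17 len=7 : 00 9d cb 7f b3 54 cd
[1] 0x14->0x28 len=3 : 3b f0 c5
[2] 0x16->0x10 len=6 : c5 00 9d cb 7f b3
[3] 0x26->0x1d len=7 : f2 bf 3b f0 c5 e4 d6
query mem[0x13]=0xcb, mem[0x28]=0x3b, mem[0x12]=0x9d, mem[0x10]=0xc5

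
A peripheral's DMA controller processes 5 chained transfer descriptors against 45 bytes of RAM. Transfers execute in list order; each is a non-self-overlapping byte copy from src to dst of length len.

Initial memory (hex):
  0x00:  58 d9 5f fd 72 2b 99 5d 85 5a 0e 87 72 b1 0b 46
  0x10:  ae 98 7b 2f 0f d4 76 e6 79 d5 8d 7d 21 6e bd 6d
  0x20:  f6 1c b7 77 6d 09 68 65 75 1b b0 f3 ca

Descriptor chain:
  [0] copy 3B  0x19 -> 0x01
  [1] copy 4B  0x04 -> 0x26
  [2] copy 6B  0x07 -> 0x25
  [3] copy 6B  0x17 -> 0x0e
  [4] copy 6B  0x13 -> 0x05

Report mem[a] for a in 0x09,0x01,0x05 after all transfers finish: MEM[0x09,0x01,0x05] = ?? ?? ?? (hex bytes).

MEM[0x09,0x01,0x05] = e6 d5 21

[0] 0x19->0x01 len=3 : d5 8d 7d
[1] 0x04->0x26 len=4 : 72 2b 99 5d
[2] 0x07->0x25 len=6 : 5d 85 5a 0e 87 72
[3] 0x17->0x0e len=6 : e6 79 d5 8d 7d 21
[4] 0x13->0x05 len=6 : 21 0f d4 76 e6 79
query mem[0x09]=0xe6, mem[0x01]=0xd5, mem[0x05]=0x21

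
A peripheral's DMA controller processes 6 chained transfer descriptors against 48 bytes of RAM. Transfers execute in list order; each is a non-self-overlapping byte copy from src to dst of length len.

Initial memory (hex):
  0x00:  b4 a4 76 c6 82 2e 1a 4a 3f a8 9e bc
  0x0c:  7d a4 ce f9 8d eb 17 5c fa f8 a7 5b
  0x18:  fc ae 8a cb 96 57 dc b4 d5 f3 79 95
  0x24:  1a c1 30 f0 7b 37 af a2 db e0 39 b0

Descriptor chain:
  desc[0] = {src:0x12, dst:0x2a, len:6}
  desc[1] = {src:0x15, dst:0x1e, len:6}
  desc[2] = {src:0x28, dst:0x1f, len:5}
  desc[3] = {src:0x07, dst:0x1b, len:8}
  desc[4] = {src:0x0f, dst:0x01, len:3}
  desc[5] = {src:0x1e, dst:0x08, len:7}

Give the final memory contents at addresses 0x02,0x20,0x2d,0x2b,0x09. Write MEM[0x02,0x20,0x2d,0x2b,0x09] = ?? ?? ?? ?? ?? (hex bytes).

MEM[0x02,0x20,0x2d,0x2b,0x09] = 8d 7d f8 5c bc

[0] 0x12->0x2a len=6 : 17 5c fa f8 a7 5b
[1] 0x15->0x1e len=6 : f8 a7 5b fc ae 8a
[2] 0x28->0x1f len=5 : 7b 37 17 5c fa
[3] 0x07->0x1b len=8 : 4a 3f a8 9e bc 7d a4 ce
[4] 0x0f->0x01 len=3 : f9 8d eb
[5] 0x1e->0x08 len=7 : 9e bc 7d a4 ce fa 1a
query mem[0x02]=0x8d, mem[0x20]=0x7d, mem[0x2d]=0xf8, mem[0x2b]=0x5c, mem[0x09]=0xbc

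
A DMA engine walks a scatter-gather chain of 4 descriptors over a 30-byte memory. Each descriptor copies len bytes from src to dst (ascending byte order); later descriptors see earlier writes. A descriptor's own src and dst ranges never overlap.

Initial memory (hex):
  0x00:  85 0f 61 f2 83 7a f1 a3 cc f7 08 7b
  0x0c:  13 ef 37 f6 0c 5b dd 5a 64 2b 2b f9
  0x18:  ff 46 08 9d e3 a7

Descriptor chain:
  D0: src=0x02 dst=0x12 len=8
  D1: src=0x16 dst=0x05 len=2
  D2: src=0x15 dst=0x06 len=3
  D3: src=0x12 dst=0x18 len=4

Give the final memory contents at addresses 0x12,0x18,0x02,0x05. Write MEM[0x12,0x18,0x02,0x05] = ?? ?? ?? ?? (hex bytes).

#0 dst[0x12+8] := {0x61,0xf2,0x83,0x7a,0xf1,0xa3,0xcc,0xf7}
#1 dst[0x05+2] := {0xf1,0xa3}
#2 dst[0x06+3] := {0x7a,0xf1,0xa3}
#3 dst[0x18+4] := {0x61,0xf2,0x83,0x7a}
query mem[0x12]=0x61, mem[0x18]=0x61, mem[0x02]=0x61, mem[0x05]=0xf1

MEM[0x12,0x18,0x02,0x05] = 61 61 61 f1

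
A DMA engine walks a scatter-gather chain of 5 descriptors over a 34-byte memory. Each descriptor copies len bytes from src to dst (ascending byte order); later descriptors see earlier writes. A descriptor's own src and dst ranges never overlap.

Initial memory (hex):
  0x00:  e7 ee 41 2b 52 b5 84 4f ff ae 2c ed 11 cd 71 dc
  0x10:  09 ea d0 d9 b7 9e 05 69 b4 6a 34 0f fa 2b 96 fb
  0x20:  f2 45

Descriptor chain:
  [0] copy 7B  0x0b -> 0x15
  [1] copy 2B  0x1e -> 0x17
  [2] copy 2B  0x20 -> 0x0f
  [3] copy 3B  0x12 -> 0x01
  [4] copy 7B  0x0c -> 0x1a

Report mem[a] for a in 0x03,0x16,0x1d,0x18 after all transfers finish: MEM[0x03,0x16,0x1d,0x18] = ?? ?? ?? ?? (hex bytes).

  after D0: wrote 7B at 0x15 = ed11cd71dc09ea
  after D1: wrote 2B at 0x17 = 96fb
  after D2: wrote 2B at 0x0f = f245
  after D3: wrote 3B at 0x01 = d0d9b7
  after D4: wrote 7B at 0x1a = 11cd71f245ead0
query mem[0x03]=0xb7, mem[0x16]=0x11, mem[0x1d]=0xf2, mem[0x18]=0xfb

MEM[0x03,0x16,0x1d,0x18] = b7 11 f2 fb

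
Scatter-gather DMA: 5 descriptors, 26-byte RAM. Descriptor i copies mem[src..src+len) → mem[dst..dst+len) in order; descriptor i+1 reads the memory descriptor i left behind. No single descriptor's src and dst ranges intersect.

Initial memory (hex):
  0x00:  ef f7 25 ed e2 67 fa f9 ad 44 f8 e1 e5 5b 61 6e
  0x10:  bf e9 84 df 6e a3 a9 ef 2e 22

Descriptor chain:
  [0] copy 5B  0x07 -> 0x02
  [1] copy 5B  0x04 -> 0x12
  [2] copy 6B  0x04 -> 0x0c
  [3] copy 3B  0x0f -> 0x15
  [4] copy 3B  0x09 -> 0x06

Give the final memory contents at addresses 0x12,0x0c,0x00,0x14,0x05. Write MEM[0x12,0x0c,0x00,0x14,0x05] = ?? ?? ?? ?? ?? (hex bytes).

[0] 0x07->0x02 len=5 : f9 ad 44 f8 e1
[1] 0x04->0x12 len=5 : 44 f8 e1 f9 ad
[2] 0x04->0x0c len=6 : 44 f8 e1 f9 ad 44
[3] 0x0f->0x15 len=3 : f9 ad 44
[4] 0x09->0x06 len=3 : 44 f8 e1
query mem[0x12]=0x44, mem[0x0c]=0x44, mem[0x00]=0xef, mem[0x14]=0xe1, mem[0x05]=0xf8

MEM[0x12,0x0c,0x00,0x14,0x05] = 44 44 ef e1 f8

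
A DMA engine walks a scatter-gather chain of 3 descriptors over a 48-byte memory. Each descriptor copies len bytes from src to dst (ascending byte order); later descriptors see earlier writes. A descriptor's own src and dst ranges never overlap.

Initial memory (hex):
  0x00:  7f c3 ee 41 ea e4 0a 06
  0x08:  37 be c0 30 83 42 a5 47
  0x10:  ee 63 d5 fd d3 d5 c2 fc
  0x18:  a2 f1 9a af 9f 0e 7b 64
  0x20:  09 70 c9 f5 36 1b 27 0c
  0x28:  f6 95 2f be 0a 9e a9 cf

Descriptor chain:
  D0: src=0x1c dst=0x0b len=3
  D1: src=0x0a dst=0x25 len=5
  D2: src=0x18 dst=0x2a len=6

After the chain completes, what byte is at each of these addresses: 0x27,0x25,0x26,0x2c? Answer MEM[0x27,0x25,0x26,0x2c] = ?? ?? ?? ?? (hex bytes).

#0 dst[0x0b+3] := {0x9f,0x0e,0x7b}
#1 dst[0x25+5] := {0xc0,0x9f,0x0e,0x7b,0xa5}
#2 dst[0x2a+6] := {0xa2,0xf1,0x9a,0xaf,0x9f,0x0e}
query mem[0x27]=0x0e, mem[0x25]=0xc0, mem[0x26]=0x9f, mem[0x2c]=0x9a

MEM[0x27,0x25,0x26,0x2c] = 0e c0 9f 9a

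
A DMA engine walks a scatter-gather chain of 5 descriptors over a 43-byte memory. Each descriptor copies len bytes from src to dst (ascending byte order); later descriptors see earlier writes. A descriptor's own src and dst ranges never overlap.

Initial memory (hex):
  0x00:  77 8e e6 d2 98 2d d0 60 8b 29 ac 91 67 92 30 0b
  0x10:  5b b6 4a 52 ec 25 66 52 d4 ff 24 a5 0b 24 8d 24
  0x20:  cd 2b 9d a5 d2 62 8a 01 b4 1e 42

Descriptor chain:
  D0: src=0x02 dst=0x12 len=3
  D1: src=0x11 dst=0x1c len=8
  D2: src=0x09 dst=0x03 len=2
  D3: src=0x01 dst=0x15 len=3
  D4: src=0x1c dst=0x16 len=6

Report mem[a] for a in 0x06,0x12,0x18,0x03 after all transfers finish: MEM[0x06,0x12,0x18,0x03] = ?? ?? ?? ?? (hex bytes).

MEM[0x06,0x12,0x18,0x03] = d0 e6 d2 29

#0 dst[0x12+3] := {0xe6,0xd2,0x98}
#1 dst[0x1c+8] := {0xb6,0xe6,0xd2,0x98,0x25,0x66,0x52,0xd4}
#2 dst[0x03+2] := {0x29,0xac}
#3 dst[0x15+3] := {0x8e,0xe6,0x29}
#4 dst[0x16+6] := {0xb6,0xe6,0xd2,0x98,0x25,0x66}
query mem[0x06]=0xd0, mem[0x12]=0xe6, mem[0x18]=0xd2, mem[0x03]=0x29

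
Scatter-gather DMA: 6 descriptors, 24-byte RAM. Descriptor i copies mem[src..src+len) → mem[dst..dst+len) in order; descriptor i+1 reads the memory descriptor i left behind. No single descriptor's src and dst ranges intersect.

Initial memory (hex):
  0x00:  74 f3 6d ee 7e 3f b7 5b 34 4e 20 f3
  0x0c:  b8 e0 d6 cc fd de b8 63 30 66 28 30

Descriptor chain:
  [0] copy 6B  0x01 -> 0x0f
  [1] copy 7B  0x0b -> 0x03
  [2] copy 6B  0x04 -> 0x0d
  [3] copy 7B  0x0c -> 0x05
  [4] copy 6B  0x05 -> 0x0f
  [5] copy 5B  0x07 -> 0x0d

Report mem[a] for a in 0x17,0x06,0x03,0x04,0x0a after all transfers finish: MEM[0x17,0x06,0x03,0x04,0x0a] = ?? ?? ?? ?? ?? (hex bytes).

MEM[0x17,0x06,0x03,0x04,0x0a] = 30 b8 f3 b8 6d

[0] 0x01->0x0f len=6 : f3 6d ee 7e 3f b7
[1] 0x0b->0x03 len=7 : f3 b8 e0 d6 f3 6d ee
[2] 0x04->0x0d len=6 : b8 e0 d6 f3 6d ee
[3] 0x0c->0x05 len=7 : b8 b8 e0 d6 f3 6d ee
[4] 0x05->0x0f len=6 : b8 b8 e0 d6 f3 6d
[5] 0x07->0x0d len=5 : e0 d6 f3 6d ee
query mem[0x17]=0x30, mem[0x06]=0xb8, mem[0x03]=0xf3, mem[0x04]=0xb8, mem[0x0a]=0x6d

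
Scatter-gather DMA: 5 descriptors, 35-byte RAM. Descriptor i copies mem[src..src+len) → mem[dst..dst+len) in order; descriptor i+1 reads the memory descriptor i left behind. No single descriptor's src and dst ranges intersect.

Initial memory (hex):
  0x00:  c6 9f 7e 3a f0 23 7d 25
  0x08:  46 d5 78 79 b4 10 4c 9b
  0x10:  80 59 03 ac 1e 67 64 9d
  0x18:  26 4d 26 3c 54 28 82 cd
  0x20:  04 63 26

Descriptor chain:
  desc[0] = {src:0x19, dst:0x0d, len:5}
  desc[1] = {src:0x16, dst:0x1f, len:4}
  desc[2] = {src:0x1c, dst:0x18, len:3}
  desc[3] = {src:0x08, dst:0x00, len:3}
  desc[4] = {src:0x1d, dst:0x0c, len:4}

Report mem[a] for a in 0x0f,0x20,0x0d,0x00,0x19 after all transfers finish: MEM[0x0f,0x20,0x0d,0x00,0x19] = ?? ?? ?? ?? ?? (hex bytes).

D0: mem[0x0d..0x11] <- [4d 26 3c 54 28]
D1: mem[0x1f..0x22] <- [64 9d 26 4d]
D2: mem[0x18..0x1a] <- [54 28 82]
D3: mem[0x00..0x02] <- [46 d5 78]
D4: mem[0x0c..0x0f] <- [28 82 64 9d]
query mem[0x0f]=0x9d, mem[0x20]=0x9d, mem[0x0d]=0x82, mem[0x00]=0x46, mem[0x19]=0x28

MEM[0x0f,0x20,0x0d,0x00,0x19] = 9d 9d 82 46 28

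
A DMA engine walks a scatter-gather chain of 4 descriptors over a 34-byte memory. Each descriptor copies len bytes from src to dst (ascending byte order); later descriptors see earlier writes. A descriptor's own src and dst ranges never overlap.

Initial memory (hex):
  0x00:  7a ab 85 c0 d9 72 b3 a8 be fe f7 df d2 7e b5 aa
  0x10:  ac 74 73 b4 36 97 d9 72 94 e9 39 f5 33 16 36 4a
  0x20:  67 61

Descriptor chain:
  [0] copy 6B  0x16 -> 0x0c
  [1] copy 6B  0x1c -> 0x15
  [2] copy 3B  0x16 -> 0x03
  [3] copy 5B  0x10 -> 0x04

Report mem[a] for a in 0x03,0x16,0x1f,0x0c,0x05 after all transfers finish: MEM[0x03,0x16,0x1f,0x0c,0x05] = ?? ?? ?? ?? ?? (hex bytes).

MEM[0x03,0x16,0x1f,0x0c,0x05] = 16 16 4a d9 f5

D0: mem[0x0c..0x11] <- [d9 72 94 e9 39 f5]
D1: mem[0x15..0x1a] <- [33 16 36 4a 67 61]
D2: mem[0x03..0x05] <- [16 36 4a]
D3: mem[0x04..0x08] <- [39 f5 73 b4 36]
query mem[0x03]=0x16, mem[0x16]=0x16, mem[0x1f]=0x4a, mem[0x0c]=0xd9, mem[0x05]=0xf5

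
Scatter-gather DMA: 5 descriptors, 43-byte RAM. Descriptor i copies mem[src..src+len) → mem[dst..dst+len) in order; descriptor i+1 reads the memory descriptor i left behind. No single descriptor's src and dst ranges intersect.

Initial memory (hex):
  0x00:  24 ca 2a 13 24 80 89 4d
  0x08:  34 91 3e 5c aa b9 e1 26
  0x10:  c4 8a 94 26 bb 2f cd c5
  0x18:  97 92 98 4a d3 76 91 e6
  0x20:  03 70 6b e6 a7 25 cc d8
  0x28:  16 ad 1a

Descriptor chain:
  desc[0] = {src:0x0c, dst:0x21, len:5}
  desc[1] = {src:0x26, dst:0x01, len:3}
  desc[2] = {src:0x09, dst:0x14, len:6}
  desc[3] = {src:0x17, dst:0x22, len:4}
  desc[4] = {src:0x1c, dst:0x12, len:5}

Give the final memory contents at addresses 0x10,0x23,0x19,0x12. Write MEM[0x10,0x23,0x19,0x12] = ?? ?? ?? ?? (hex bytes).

MEM[0x10,0x23,0x19,0x12] = c4 b9 e1 d3

  after D0: wrote 5B at 0x21 = aab9e126c4
  after D1: wrote 3B at 0x01 = ccd816
  after D2: wrote 6B at 0x14 = 913e5caab9e1
  after D3: wrote 4B at 0x22 = aab9e198
  after D4: wrote 5B at 0x12 = d37691e603
query mem[0x10]=0xc4, mem[0x23]=0xb9, mem[0x19]=0xe1, mem[0x12]=0xd3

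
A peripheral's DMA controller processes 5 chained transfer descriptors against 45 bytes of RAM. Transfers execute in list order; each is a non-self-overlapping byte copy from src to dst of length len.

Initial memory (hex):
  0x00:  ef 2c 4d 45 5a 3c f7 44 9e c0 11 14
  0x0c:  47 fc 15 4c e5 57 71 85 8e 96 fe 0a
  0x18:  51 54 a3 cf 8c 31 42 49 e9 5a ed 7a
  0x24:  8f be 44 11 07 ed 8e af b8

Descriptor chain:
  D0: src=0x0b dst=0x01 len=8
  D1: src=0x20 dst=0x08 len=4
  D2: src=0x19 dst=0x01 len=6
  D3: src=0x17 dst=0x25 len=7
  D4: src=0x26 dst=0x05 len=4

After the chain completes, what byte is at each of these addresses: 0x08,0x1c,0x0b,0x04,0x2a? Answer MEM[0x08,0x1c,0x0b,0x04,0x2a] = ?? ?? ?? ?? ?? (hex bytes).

D0: mem[0x01..0x08] <- [14 47 fc 15 4c e5 57 71]
D1: mem[0x08..0x0b] <- [e9 5a ed 7a]
D2: mem[0x01..0x06] <- [54 a3 cf 8c 31 42]
D3: mem[0x25..0x2b] <- [0a 51 54 a3 cf 8c 31]
D4: mem[0x05..0x08] <- [51 54 a3 cf]
query mem[0x08]=0xcf, mem[0x1c]=0x8c, mem[0x0b]=0x7a, mem[0x04]=0x8c, mem[0x2a]=0x8c

MEM[0x08,0x1c,0x0b,0x04,0x2a] = cf 8c 7a 8c 8c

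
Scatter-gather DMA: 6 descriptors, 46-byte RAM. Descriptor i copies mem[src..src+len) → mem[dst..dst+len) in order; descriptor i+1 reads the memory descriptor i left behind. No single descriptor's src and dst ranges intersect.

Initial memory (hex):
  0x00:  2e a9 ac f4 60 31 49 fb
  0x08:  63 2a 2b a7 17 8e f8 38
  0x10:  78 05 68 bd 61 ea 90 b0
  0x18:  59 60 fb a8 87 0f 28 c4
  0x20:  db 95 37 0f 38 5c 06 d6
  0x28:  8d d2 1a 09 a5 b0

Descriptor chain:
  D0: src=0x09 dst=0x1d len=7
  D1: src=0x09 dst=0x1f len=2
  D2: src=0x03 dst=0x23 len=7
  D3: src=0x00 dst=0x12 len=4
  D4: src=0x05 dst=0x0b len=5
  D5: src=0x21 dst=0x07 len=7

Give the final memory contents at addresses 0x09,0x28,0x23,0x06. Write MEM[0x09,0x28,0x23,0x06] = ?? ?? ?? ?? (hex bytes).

MEM[0x09,0x28,0x23,0x06] = f4 63 f4 49

  after D0: wrote 7B at 0x1d = 2a2ba7178ef838
  after D1: wrote 2B at 0x1f = 2a2b
  after D2: wrote 7B at 0x23 = f4603149fb632a
  after D3: wrote 4B at 0x12 = 2ea9acf4
  after D4: wrote 5B at 0x0b = 3149fb632a
  after D5: wrote 7B at 0x07 = 8ef8f4603149fb
query mem[0x09]=0xf4, mem[0x28]=0x63, mem[0x23]=0xf4, mem[0x06]=0x49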